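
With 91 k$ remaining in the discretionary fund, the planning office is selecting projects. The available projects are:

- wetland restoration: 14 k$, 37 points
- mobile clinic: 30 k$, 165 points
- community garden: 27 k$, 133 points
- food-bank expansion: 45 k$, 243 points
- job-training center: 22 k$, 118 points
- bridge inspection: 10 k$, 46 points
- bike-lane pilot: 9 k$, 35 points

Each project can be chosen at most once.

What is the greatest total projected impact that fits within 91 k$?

462

Ranking by ratio (projected impact/k$): mobile clinic 5.50, food-bank expansion 5.40, job-training center 5.36, community garden 4.93.
The ratio heuristic lands on mobile clinic + food-bank expansion + bridge inspection (454) but leaves 6 k$ idle.
Replace food-bank expansion with community garden + job-training center: the trade gains 8 net, giving 462 at 89 k$.
Runner-up community garden + food-bank expansion + bridge inspection + bike-lane pilot tops out at 457.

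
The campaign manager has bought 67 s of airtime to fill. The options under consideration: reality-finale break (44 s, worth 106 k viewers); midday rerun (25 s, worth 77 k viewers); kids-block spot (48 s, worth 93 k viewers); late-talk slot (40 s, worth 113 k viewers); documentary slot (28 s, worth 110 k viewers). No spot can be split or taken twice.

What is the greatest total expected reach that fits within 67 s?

190

The ratio heuristic lands on midday rerun + documentary slot (187) but leaves 14 s idle.
The 28 s tied up in documentary slot is better spent on late-talk slot — total rises to 190 (65 s).
Next best is midday rerun + documentary slot at 187 (53 s) — short by 3.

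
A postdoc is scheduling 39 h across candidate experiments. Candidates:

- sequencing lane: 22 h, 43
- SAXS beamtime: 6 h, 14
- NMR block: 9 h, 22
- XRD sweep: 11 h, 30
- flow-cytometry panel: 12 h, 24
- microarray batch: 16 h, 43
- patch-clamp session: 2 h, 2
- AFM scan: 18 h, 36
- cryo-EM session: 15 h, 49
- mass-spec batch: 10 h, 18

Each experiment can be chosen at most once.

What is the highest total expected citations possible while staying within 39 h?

108

Taking the top-ratio experiments first gives NMR block + XRD sweep + patch-clamp session + cryo-EM session for 103 (37 h).
Dropping NMR block and XRD sweep frees 20 h; slotting in SAXS beamtime + microarray batch (22 h) lifts the total to 108 at 39 h.
Runner-up SAXS beamtime + microarray batch + cryo-EM session tops out at 106.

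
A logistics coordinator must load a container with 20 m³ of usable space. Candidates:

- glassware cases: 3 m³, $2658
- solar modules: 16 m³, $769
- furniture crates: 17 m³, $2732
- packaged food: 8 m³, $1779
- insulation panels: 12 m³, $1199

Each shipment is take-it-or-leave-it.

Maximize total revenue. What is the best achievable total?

5390

By revenue per m³: glassware cases 886.00, packaged food 222.38, furniture crates 160.71, insulation panels 99.92 lead.
Greedy by ratio would take glassware cases + packaged food: 11 m³ used, total 4437.
The 8 m³ tied up in packaged food is better spent on furniture crates — total rises to 5390 (20 m³).
The closest alternative, glassware cases + packaged food, reaches only 4437.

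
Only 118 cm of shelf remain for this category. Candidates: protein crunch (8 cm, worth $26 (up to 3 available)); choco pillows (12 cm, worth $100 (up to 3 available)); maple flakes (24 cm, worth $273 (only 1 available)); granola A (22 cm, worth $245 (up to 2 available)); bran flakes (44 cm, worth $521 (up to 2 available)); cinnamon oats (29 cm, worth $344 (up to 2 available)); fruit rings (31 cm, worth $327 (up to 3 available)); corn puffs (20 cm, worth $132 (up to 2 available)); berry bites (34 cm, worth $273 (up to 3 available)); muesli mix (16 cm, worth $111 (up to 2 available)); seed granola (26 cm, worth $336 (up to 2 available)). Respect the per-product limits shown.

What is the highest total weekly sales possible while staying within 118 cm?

1438

Greedy by ratio would take protein crunch + 2×cinnamon oats + 2×seed granola: 118 cm used, total 1386.
Replace protein crunch and 2×cinnamon oats with granola A + bran flakes: the trade gains 52 net, giving 1438 at 118 cm.
Every other selection either busts 118 cm or exceeds an availability limit or fails to beat 1438.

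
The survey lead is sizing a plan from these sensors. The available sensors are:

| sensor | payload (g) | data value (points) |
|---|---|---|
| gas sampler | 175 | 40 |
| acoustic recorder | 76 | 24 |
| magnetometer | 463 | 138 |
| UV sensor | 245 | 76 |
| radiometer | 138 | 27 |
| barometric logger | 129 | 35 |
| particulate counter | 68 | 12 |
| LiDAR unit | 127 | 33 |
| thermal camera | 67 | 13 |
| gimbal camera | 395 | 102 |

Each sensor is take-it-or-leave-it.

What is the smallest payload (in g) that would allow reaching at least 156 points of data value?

539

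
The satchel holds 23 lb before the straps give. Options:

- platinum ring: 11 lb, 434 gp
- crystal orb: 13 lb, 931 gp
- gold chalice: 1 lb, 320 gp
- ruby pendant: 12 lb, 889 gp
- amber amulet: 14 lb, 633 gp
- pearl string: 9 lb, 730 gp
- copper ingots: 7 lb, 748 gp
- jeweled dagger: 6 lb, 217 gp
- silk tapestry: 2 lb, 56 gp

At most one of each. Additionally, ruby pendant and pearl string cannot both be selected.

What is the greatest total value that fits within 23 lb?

2055

By value per lb: gold chalice 320.00, copper ingots 106.86, pearl string 81.11, ruby pendant 74.08 lead.
A density-first pass picks gold chalice + pearl string + copper ingots + jeweled dagger — 2015 at 23 lb.
Replace pearl string and jeweled dagger with crystal orb + silk tapestry: the trade gains 40 net, giving 2055 at 23 lb.
That's the maximum — no feasible swap from here does better than 2055.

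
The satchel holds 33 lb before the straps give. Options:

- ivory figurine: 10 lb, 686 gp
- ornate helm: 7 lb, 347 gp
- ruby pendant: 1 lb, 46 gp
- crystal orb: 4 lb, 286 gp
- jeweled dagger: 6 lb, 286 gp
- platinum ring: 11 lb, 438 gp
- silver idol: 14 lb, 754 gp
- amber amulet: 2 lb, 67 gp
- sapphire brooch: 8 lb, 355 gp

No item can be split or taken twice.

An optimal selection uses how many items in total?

4

Best achievable value is 1854.
One optimal bundle: ivory figurine + ornate helm + silver idol + amber amulet (33 lb).
Every optimal selection uses 4 items.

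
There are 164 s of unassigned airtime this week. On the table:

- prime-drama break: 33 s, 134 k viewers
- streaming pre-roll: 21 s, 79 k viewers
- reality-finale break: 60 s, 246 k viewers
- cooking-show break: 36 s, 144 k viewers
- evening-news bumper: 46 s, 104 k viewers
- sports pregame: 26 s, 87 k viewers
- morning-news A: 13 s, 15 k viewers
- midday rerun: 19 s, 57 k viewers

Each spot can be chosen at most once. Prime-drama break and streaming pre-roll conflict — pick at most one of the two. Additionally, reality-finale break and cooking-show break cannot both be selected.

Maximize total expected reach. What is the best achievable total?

541

Ranking by ratio (expected reach/s): reality-finale break 4.10, prime-drama break 4.06, cooking-show break 4.00.
Best packing: prime-drama break + reality-finale break + evening-news bumper + midday rerun — 158 s, 541 total.
The closest alternative, prime-drama break + reality-finale break + sports pregame + morning-news A + midday rerun, reaches only 539.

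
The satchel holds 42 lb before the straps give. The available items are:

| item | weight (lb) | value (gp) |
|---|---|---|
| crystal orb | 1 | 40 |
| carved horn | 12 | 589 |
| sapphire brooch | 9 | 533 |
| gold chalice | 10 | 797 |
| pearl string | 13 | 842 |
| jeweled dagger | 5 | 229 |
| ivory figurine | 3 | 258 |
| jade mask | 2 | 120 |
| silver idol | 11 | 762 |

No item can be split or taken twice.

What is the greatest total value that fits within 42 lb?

2888

Taking the top-ratio items first gives crystal orb + gold chalice + pearl string + ivory figurine + jade mask + silver idol for 2819 (40 lb).
Dropping crystal orb and jade mask frees 3 lb; slotting in jeweled dagger (5 lb) lifts the total to 2888 at 42 lb.
Runner-up crystal orb + gold chalice + pearl string + ivory figurine + jade mask + silver idol tops out at 2819.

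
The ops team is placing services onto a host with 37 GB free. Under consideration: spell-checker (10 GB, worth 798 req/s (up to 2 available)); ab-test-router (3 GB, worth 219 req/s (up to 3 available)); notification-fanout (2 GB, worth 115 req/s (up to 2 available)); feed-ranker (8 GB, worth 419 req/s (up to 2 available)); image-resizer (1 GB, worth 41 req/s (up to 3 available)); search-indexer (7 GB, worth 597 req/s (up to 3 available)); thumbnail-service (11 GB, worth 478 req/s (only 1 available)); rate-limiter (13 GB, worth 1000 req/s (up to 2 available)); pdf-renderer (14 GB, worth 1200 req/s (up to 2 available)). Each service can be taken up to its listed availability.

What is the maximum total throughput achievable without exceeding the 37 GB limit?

Best packing: notification-fanout + search-indexer + 2×pdf-renderer — 37 GB, 3112 total.

3112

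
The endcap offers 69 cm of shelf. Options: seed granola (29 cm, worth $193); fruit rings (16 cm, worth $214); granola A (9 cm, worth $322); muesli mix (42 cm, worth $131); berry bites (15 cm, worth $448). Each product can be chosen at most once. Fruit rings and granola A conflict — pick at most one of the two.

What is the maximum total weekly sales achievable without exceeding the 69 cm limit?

Density check — granola A 35.78, berry bites 29.87, fruit rings 13.38, seed granola 6.66 are the best per cm.
Best packing: seed granola + granola A + berry bites — 53 cm, 963 total.
Next best is granola A + muesli mix + berry bites at 901 (66 cm) — short by 62.

963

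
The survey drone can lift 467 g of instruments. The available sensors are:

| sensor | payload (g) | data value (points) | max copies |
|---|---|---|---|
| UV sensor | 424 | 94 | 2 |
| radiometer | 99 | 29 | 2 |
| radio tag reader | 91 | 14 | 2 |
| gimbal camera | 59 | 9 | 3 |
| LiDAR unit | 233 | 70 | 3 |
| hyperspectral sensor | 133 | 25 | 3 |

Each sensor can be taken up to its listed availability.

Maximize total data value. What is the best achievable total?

140

Best packing: 2×LiDAR unit — 466 g, 140 total.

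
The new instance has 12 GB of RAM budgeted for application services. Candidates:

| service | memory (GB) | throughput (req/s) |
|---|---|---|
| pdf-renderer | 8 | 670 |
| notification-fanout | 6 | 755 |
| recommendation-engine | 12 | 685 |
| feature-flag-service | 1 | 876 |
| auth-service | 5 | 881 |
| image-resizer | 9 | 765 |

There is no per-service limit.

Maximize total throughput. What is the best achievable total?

10512

The ratio ordering already packs tightly: 12×feature-flag-service, 12 GB, 10512.
No other feasible combination exceeds 10512.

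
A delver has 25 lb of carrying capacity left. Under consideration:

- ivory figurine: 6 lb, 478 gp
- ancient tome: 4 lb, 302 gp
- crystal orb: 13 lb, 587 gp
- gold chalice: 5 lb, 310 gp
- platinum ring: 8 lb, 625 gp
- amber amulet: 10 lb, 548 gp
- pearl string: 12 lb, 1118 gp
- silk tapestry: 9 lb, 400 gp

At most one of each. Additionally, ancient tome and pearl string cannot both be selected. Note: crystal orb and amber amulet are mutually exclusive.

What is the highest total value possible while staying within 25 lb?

Taking gold chalice + platinum ring + pearl string: 25 lb used, 2053 in value.
Runner-up ivory figurine + gold chalice + pearl string tops out at 1906.

2053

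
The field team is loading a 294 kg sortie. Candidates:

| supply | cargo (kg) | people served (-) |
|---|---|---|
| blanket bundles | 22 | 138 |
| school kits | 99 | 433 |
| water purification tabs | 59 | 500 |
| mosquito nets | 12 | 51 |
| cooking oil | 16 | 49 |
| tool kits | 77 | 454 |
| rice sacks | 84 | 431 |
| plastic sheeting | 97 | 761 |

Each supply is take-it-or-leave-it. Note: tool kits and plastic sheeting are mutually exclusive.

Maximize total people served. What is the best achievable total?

1930

Best packing: blanket bundles + water purification tabs + mosquito nets + cooking oil + rice sacks + plastic sheeting — 290 kg, 1930 total.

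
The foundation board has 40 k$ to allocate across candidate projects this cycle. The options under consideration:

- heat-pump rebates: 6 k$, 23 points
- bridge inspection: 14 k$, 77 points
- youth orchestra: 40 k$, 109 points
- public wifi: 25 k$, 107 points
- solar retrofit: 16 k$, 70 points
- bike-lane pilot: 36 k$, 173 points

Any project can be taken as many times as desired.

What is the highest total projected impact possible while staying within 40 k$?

200

Density check — bridge inspection 5.50, bike-lane pilot 4.81, solar retrofit 4.38, public wifi 4.28 are the best per k$.
Best packing: 2×heat-pump rebates + 2×bridge inspection — 40 k$, 200 total.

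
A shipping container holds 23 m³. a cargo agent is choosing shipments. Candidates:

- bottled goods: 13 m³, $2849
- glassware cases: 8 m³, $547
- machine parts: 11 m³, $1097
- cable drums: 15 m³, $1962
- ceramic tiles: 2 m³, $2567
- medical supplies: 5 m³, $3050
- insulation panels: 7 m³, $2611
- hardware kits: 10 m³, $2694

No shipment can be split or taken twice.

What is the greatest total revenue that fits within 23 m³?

8775

Taking glassware cases + ceramic tiles + medical supplies + insulation panels: 22 m³ used, 8775 in revenue.
An exhaustive check of the 256 subsets confirms 8775.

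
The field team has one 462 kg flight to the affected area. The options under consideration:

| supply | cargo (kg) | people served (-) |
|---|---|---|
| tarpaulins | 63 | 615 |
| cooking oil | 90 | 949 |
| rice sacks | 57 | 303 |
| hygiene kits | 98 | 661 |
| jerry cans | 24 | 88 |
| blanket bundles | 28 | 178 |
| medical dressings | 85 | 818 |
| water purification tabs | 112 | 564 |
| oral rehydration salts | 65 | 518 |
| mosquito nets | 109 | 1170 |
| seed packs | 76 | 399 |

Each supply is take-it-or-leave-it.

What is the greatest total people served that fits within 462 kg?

4248

Tarpaulins + cooking oil + blanket bundles + medical dressings + oral rehydration salts + mosquito nets uses 440 of the 462 kg and totals 4248.
Next best is tarpaulins + cooking oil + hygiene kits + medical dressings + mosquito nets at 4213 (445 kg) — short by 35.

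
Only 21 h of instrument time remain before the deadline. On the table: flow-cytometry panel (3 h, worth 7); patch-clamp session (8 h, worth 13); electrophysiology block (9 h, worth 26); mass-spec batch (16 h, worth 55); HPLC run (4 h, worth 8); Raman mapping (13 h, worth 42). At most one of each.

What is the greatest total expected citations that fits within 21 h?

63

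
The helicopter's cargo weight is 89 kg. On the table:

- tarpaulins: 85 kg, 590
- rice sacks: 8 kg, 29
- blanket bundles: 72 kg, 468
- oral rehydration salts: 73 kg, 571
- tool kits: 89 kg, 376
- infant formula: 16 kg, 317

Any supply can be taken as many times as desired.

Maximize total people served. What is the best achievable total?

Taking rice sacks + 5×infant formula: 88 kg used, 1614 in people served.

1614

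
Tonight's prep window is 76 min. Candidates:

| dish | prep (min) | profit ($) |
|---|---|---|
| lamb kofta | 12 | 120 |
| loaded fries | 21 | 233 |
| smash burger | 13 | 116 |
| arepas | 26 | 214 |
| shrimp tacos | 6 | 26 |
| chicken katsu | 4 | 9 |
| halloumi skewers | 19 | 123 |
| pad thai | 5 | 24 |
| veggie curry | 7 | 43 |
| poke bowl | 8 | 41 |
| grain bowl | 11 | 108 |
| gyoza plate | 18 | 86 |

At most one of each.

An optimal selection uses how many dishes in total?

5

Best achievable profit is 701.
One optimal bundle: lamb kofta + loaded fries + arepas + shrimp tacos + grain bowl (76 min).
All optima have 5 dishes.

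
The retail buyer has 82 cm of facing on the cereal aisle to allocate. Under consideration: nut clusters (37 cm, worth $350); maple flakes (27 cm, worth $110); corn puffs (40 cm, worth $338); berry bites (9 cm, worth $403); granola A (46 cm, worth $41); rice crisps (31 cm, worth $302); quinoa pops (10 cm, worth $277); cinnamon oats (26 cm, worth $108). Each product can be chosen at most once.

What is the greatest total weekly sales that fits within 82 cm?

Greedy by ratio would take berry bites + rice crisps + quinoa pops + cinnamon oats: 76 cm used, total 1090.
Dropping rice crisps frees 31 cm; slotting in nut clusters (37 cm) lifts the total to 1138 at 82 cm.
No other feasible combination exceeds 1138.

1138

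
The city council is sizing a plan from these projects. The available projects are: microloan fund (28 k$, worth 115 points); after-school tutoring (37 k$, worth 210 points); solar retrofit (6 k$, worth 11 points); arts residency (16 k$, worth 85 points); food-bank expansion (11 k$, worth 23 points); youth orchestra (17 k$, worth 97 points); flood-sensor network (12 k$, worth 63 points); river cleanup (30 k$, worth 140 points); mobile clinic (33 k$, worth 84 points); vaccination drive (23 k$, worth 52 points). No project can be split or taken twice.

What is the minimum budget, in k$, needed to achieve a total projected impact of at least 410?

Look for the lowest-budget combination reaching 410.
after-school tutoring + flood-sensor network + river cleanup: 413 projected impact at 79 k$.
Any bundle with less than 79 k$ falls short of 410.

79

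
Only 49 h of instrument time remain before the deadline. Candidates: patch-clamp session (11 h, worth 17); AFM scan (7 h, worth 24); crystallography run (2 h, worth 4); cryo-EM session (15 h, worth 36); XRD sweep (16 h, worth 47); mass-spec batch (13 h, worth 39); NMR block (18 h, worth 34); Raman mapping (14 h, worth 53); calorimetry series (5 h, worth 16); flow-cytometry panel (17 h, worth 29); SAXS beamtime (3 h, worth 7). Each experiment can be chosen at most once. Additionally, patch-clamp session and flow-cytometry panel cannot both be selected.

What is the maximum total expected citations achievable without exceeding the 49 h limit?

155

The ratio heuristic lands on AFM scan + crystallography run + mass-spec batch + Raman mapping + calorimetry series + SAXS beamtime (143) but leaves 5 h idle.
The 12 h tied up in AFM scan and crystallography run and SAXS beamtime is better spent on XRD sweep — total rises to 155 (48 h).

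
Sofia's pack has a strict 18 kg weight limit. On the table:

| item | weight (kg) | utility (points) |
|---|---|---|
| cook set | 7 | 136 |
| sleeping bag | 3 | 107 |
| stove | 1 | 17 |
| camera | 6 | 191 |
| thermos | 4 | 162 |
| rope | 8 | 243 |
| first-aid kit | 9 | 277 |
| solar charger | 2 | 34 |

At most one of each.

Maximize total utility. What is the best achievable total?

Ranking by ratio (utility/kg): thermos 40.50, sleeping bag 35.67, camera 31.83, first-aid kit 30.78.
Greedy by ratio would take sleeping bag + stove + camera + thermos + solar charger: 16 kg used, total 511.
Replace sleeping bag and stove and solar charger with rope: the trade gains 85 net, giving 596 at 18 kg.

596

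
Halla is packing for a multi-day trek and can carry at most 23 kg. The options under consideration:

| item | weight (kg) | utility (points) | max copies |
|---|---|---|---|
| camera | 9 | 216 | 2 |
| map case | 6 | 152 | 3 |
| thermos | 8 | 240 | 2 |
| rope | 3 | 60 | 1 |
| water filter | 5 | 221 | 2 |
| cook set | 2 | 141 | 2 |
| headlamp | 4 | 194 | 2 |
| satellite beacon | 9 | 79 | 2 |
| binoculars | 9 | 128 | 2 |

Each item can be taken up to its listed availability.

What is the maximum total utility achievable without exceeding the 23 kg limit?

1112

Best packing: 2×water filter + 2×cook set + 2×headlamp — 22 kg, 1112 total.
That's the maximum — no swap from here does better than 1112.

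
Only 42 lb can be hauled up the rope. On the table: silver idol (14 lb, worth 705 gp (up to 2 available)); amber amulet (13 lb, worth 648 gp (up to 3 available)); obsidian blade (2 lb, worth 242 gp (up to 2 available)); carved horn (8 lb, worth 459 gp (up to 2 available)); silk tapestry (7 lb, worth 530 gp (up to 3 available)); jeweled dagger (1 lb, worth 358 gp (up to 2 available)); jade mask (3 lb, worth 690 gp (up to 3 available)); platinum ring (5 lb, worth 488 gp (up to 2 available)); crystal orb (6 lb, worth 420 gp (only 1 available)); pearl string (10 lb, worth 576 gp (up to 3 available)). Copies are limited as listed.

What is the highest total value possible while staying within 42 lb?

Filling by ratio: 2×obsidian blade + 2×silk tapestry + 2×jeweled dagger + 3×jade mask + 2×platinum ring for 5306, with 3 lb left unused.
Replace silk tapestry with pearl string: the trade gains 46 net, giving 5352 at 42 lb.
Nothing else within 42 lb beats 5352.

5352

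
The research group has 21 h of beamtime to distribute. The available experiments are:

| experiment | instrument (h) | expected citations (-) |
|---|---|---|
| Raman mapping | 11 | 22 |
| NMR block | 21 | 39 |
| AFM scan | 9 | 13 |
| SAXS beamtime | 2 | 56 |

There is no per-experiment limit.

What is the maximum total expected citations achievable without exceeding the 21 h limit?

560

Taking 10×SAXS beamtime: 20 h used, 560 in expected citations.
No other feasible combination exceeds 560.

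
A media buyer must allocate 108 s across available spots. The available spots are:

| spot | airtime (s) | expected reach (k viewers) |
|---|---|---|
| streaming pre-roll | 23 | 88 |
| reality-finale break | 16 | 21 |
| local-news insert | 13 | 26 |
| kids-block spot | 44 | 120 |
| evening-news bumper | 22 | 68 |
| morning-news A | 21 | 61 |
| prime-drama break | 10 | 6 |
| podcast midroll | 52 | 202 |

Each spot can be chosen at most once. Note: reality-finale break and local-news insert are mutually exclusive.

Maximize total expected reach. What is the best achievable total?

364

By expected reach per s: podcast midroll 3.88, streaming pre-roll 3.83, evening-news bumper 3.09, morning-news A 2.90 lead.
The ratio ordering already packs tightly: streaming pre-roll + evening-news bumper + prime-drama break + podcast midroll, 107 s, 364.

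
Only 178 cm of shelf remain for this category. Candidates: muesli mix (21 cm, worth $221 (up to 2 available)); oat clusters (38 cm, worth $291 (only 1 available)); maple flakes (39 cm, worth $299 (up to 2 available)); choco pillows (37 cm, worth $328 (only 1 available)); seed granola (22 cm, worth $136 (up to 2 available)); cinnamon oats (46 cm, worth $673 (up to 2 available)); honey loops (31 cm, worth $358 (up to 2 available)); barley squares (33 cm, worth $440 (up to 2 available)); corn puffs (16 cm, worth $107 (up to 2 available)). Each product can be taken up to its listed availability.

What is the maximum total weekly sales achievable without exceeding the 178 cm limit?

2365

Greedy by ratio would take 2×cinnamon oats + 2×barley squares + corn puffs: 174 cm used, total 2333.
Dropping barley squares and corn puffs frees 49 cm; slotting in muesli mix + honey loops (52 cm) lifts the total to 2365 at 177 cm.
No other feasible combination exceeds 2365.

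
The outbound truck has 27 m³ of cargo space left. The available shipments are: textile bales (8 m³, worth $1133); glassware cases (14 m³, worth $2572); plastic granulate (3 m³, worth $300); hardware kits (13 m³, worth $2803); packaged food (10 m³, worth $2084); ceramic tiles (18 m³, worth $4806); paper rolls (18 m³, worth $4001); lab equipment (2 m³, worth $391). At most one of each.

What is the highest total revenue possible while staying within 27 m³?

Greedy by ratio would take plastic granulate + ceramic tiles + lab equipment: 23 m³ used, total 5497.
The 5 m³ tied up in plastic granulate and lab equipment is better spent on textile bales — total rises to 5939 (26 m³).

5939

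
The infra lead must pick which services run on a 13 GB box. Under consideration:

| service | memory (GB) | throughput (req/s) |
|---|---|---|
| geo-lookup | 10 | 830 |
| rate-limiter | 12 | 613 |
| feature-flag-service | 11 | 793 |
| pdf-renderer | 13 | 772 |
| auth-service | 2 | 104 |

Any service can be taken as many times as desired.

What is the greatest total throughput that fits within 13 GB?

934

Taking geo-lookup + auth-service: 12 GB used, 934 in throughput.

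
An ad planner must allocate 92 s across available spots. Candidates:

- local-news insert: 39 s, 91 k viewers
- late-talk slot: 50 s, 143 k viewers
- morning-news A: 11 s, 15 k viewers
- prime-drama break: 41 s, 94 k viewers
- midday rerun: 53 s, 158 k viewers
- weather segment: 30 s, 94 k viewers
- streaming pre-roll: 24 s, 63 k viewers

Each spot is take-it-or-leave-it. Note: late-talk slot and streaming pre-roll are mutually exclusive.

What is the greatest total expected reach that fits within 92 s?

252

Late-talk slot + morning-news A + weather segment uses 91 of the 92 s and totals 252.
An exhaustive check of the 128 subsets confirms 252.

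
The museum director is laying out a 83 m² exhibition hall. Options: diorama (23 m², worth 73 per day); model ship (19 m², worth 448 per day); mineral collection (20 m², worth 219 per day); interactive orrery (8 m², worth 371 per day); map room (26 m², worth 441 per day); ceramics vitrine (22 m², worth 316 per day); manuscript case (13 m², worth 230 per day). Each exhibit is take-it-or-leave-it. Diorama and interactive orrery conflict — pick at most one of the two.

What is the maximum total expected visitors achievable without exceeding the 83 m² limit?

1584

By expected visitors per m²: interactive orrery 46.38, model ship 23.58, manuscript case 17.69 lead.
Greedy by ratio would take model ship + interactive orrery + map room + manuscript case: 66 m² used, total 1490.
Dropping map room frees 26 m²; slotting in mineral collection + ceramics vitrine (42 m²) lifts the total to 1584 at 82 m².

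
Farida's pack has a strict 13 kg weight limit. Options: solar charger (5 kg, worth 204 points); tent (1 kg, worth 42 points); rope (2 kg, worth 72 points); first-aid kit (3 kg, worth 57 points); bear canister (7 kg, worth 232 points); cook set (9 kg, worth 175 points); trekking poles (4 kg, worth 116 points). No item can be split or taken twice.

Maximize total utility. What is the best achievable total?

Filling by ratio: solar charger + tent + rope + trekking poles for 434, with 1 kg left unused.
Dropping rope and trekking poles frees 6 kg; slotting in bear canister (7 kg) lifts the total to 478 at 13 kg.
Next best is solar charger + bear canister at 436 (12 kg) — short by 42.

478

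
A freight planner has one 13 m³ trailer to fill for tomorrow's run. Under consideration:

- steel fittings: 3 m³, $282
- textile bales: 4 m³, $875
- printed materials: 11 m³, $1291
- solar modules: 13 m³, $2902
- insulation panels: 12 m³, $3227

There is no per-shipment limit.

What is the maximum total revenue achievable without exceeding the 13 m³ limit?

3227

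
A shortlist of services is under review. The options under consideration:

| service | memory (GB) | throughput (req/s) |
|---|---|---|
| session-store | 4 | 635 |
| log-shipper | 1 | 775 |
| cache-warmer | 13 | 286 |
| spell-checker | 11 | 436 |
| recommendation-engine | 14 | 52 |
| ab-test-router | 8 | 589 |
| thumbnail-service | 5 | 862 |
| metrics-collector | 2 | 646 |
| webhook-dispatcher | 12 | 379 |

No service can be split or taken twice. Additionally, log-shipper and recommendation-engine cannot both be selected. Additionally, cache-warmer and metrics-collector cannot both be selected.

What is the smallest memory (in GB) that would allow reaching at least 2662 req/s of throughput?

12

Minimise GB subject to total throughput ≥ 2662.
session-store + log-shipper + thumbnail-service + metrics-collector: 2918 throughput at 12 GB.
No combination under 12 GB hits 2662.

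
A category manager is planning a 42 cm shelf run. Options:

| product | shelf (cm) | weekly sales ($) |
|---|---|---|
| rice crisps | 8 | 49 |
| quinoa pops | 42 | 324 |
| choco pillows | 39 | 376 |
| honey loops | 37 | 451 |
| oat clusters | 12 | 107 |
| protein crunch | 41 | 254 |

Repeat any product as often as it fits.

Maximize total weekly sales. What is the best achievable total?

451

The ratio ordering already packs tightly: honey loops, 37 cm, 451.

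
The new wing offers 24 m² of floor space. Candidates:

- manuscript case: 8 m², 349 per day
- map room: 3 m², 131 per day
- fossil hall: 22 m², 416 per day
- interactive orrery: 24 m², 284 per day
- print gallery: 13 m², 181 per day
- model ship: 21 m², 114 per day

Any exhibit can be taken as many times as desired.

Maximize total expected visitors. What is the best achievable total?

Taking 8×map room: 24 m² used, 1048 in expected visitors.

1048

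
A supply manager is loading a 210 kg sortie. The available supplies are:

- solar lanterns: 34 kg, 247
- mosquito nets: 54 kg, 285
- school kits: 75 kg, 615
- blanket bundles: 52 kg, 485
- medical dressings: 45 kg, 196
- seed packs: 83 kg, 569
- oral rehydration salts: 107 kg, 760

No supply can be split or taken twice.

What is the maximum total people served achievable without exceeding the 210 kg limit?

Filling by ratio: solar lanterns + school kits + blanket bundles + medical dressings for 1543, with 4 kg left unused.
Dropping solar lanterns and medical dressings frees 79 kg; slotting in seed packs (83 kg) lifts the total to 1669 at 210 kg.

1669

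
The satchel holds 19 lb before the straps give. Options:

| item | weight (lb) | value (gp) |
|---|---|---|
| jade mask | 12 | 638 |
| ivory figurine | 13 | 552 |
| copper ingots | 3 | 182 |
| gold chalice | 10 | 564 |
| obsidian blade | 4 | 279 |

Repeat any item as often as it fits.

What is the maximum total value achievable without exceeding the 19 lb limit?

1298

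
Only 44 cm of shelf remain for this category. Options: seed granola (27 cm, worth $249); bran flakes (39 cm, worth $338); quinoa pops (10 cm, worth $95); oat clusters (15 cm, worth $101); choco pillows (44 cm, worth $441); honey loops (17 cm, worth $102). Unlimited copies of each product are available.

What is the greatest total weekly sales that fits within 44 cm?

Taking choco pillows: 44 cm used, 441 in weekly sales.
Nothing else within 44 cm beats 441.

441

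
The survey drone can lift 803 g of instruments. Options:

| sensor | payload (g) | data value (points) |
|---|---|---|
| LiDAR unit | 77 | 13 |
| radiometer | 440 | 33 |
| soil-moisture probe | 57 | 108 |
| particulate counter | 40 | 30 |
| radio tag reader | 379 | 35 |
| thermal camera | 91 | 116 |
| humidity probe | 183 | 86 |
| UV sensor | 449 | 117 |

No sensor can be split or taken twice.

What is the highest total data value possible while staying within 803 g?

Taking the top-ratio sensors first gives LiDAR unit + soil-moisture probe + particulate counter + thermal camera + humidity probe for 353 (448 g).
The 117 g tied up in LiDAR unit and particulate counter is better spent on UV sensor — total rises to 427 (780 g).
That's the maximum — no swap from here does better than 427.

427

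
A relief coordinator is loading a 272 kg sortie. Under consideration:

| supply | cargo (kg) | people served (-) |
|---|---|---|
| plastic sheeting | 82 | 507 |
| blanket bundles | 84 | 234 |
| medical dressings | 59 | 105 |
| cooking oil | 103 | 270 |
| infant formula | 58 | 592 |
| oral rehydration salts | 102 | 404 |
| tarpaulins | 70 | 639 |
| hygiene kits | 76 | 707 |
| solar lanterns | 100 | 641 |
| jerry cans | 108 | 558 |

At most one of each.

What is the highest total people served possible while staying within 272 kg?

2043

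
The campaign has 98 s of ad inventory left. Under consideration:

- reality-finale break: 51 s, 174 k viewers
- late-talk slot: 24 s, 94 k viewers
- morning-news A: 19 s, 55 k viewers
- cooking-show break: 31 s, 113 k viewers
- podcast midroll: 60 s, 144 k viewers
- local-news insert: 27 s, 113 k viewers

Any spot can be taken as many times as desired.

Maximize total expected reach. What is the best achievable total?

376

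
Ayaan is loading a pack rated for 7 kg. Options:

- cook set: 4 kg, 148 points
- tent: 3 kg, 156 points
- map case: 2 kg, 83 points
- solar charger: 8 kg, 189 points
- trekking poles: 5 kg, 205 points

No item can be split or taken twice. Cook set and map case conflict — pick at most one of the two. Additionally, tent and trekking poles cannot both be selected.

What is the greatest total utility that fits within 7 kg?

304

Greedy by ratio would take tent + map case: 5 kg used, total 239.
Replace map case with cook set: the trade gains 65 net, giving 304 at 7 kg.
The closest alternative, map case + trekking poles, reaches only 288.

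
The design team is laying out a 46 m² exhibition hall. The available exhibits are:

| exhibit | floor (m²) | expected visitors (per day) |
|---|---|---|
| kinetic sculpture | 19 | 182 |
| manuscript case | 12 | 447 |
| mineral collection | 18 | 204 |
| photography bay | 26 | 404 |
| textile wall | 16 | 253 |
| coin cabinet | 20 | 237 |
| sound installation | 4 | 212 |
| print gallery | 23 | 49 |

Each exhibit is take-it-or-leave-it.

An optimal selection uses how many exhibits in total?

3

Optimal total is 1063.
For example manuscript case + photography bay + sound installation achieves it, using 42 m².
All optima have 3 exhibits.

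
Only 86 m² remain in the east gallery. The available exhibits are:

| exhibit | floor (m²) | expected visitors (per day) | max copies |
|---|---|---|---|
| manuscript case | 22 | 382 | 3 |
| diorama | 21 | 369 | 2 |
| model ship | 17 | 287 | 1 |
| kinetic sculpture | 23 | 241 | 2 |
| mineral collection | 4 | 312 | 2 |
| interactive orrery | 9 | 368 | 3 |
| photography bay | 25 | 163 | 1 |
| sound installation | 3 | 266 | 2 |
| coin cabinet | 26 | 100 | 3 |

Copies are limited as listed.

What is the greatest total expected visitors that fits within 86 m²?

Filling by ratio: 2×diorama + 2×mineral collection + 3×interactive orrery + 2×sound installation for 2998, with 3 m² left unused.
Dropping 2×diorama frees 42 m²; slotting in 2×manuscript case (44 m²) lifts the total to 3024 at 85 m².
No other feasible combination exceeds 3024.

3024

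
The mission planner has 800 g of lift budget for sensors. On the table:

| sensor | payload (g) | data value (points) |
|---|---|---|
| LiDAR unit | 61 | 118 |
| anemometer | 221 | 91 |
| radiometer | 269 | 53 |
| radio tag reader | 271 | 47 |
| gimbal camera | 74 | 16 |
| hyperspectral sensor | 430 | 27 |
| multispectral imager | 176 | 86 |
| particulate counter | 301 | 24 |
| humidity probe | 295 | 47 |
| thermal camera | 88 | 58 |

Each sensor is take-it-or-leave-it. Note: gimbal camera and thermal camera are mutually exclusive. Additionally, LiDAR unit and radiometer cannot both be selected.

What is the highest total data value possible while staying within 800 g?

LiDAR unit + anemometer + multispectral imager + thermal camera uses 546 of the 800 g and totals 353.

353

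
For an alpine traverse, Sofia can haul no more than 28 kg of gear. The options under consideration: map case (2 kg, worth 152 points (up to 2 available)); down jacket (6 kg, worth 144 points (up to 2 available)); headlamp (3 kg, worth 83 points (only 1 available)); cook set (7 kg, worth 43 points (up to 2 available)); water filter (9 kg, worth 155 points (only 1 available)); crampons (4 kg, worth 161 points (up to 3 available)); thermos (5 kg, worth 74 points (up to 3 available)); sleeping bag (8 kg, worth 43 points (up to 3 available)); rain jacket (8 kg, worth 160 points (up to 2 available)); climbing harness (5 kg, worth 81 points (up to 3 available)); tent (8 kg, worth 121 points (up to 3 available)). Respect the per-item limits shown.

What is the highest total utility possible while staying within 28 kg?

1075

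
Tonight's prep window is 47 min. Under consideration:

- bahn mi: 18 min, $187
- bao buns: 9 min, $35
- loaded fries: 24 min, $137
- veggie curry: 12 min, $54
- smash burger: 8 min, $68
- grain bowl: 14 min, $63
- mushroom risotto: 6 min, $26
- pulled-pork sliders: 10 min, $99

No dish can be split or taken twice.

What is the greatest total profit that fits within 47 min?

The ratio heuristic lands on bahn mi + smash burger + mushroom risotto + pulled-pork sliders (380) but leaves 5 min idle.
The 6 min tied up in mushroom risotto is better spent on bao buns — total rises to 389 (45 min).
The spare 2 min is too small for any remaining dish, and no exchange beats 389.

389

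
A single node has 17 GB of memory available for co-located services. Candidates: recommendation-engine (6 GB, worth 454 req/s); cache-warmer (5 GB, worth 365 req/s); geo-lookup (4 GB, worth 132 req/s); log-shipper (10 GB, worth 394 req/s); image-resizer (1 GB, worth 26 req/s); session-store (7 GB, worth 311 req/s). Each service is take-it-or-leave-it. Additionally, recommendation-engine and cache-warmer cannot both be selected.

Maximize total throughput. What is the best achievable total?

Ranking by ratio (throughput/GB): recommendation-engine 75.67, cache-warmer 73.00, session-store 44.43.
Taking recommendation-engine + geo-lookup + session-store: 17 GB used, 897 in throughput.

897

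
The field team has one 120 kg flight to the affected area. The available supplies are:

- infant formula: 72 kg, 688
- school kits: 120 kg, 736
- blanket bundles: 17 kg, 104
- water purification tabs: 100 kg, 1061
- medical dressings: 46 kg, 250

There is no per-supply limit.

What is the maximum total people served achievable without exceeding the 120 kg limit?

1165

Best packing: blanket bundles + water purification tabs — 117 kg, 1165 total.
Every other selection either busts 120 kg or fails to beat 1165.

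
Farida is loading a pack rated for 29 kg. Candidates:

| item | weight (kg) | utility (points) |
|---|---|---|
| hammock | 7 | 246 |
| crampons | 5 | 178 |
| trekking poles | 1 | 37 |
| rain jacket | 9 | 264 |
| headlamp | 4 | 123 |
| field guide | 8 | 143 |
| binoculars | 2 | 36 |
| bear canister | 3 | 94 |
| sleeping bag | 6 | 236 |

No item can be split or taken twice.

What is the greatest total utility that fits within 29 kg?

963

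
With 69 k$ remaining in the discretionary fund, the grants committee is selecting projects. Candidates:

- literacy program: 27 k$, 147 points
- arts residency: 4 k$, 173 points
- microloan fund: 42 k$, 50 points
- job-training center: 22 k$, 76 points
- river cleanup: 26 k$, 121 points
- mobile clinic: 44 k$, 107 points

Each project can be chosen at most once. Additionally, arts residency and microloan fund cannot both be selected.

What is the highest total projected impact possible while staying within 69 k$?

441

Best packing: literacy program + arts residency + river cleanup — 57 k$, 441 total.
Nothing else feasible within 69 k$ beats 441.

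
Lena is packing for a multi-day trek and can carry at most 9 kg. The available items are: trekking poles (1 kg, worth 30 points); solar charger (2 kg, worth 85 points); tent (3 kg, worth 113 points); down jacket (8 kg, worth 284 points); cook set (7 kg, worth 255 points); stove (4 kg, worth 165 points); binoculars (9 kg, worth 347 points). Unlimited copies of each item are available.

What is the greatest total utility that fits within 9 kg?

370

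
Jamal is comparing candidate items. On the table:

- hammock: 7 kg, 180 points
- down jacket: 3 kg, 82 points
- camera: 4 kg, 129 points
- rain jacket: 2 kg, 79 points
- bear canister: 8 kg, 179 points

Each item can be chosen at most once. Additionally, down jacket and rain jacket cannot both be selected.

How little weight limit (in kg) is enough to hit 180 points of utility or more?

Minimise kg subject to total utility ≥ 180.
camera + rain jacket reaches 208 using 6 kg.
No combination under 6 kg hits 180.

6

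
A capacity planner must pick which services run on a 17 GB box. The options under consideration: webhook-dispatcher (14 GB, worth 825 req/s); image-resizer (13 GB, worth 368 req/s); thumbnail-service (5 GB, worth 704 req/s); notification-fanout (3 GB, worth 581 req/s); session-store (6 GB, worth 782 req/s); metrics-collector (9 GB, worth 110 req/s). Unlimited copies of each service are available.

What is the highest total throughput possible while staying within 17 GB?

The ratio heuristic lands on 5×notification-fanout (2905) but leaves 2 GB idle.
Dropping notification-fanout frees 3 GB; slotting in thumbnail-service (5 GB) lifts the total to 3028 at 17 GB.
Every other selection either busts 17 GB or fails to beat 3028.

3028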